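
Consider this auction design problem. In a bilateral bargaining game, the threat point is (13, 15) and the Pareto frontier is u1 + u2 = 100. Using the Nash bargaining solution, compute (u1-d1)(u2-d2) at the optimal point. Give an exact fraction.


Step 1: The Nash solution splits surplus symmetrically above the disagreement point
Step 2: u1 = (total + d1 - d2)/2 = (100 + 13 - 15)/2 = 49
Step 3: u2 = (total - d1 + d2)/2 = (100 - 13 + 15)/2 = 51
Step 4: Nash product = (49 - 13) * (51 - 15)
Step 5: = 36 * 36 = 1296

1296


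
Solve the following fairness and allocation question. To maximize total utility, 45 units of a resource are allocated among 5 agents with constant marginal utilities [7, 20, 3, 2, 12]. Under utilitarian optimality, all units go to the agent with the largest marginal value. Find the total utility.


Step 1: The marginal utilities are [7, 20, 3, 2, 12]
Step 2: The highest marginal utility is 20
Step 3: All 45 units go to that agent
Step 4: Total utility = 20 * 45 = 900

900


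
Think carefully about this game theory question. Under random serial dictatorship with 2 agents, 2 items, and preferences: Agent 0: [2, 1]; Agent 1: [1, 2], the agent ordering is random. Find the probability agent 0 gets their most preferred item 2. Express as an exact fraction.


Step 1: Agent 0 wants item 2
Step 2: There are 2 possible orderings of agents
Step 3: In 2 orderings, agent 0 gets item 2
Step 4: Probability = 2/2 = 1

1


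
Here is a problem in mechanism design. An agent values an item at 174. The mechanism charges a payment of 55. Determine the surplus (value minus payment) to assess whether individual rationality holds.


Step 1: Surplus = value - payment = 174 - 55 = 119
Step 2: IR is satisfied (surplus >= 0)

119


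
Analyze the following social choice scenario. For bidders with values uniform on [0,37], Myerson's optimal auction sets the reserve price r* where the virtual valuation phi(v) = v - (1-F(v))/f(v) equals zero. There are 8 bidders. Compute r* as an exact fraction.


Step 1: For U[0,37], F(v) = v/37 and f(v) = 1/37
Step 2: phi(v) = v - (1 - v/37)/(1/37) = v - (37 - v) = 2v - 37
Step 3: Set phi(r*) = 0: 2r* - 37 = 0
Step 4: r* = 37/2 (the number of bidders n = 8 does not enter)

37/2


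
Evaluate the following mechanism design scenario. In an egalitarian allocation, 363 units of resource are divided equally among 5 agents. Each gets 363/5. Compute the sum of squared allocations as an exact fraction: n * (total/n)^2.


Step 1: Each agent's share = 363/5
Step 2: Square of each share = (363/5)^2 = 131769/25
Step 3: Sum of squares = 5 * 131769/25 = 131769/5

131769/5


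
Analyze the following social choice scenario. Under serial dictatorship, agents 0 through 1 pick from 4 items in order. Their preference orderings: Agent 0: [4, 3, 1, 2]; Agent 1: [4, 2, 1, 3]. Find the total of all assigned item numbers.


Step 1: Agent 0 picks item 4
Step 2: Agent 1 picks item 2
Step 3: Sum = 4 + 2 = 6

6


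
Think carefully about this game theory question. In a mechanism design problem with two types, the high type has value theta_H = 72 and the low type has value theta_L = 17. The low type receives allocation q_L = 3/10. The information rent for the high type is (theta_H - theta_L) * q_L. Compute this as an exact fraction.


Step 1: theta_H - theta_L = 72 - 17 = 55
Step 2: Information rent = (theta_H - theta_L) * q_L
Step 3: = 55 * 3/10
Step 4: = 33/2

33/2


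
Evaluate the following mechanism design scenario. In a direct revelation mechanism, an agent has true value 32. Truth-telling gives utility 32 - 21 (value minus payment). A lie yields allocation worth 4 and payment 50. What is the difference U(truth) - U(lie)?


Step 1: U(truth) = value - payment = 32 - 21 = 11
Step 2: U(lie) = allocation - payment = 4 - 50 = -46
Step 3: IC gap = 11 - (-46) = 57

57


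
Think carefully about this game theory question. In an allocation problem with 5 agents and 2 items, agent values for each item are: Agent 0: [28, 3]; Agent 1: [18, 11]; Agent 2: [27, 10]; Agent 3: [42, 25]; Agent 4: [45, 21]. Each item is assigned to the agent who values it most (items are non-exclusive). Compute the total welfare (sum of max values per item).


Step 1: For each item, find the maximum value among all agents.
Step 2: Item 0 -> Agent 4 (value 45)
Step 3: Item 1 -> Agent 3 (value 25)
Step 4: Total welfare = 45 + 25 = 70

70


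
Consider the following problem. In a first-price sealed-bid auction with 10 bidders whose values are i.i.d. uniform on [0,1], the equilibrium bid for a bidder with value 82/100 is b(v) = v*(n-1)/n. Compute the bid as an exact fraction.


Step 1: The symmetric BNE bidding function is b(v) = v * (n-1) / n
Step 2: Substitute v = 41/50 and n = 10
Step 3: b = 41/50 * 9/10
Step 4: b = 369/500

369/500


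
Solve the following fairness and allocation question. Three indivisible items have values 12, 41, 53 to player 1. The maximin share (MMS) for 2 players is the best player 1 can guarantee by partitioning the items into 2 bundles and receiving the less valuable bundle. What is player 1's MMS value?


Step 1: Item values = 12, 41, 53
Step 2: Enumerate all 2-bundle partitions and take the smaller bundle:
  Partition 1: {12} vs {41,53} -> bundles 12, 94; min = 12
  Partition 2: {41} vs {12,53} -> bundles 41, 65; min = 41
  Partition 3: {53} vs {12,41} -> bundles 53, 53; min = 53
Step 3: MMS = max(12, 41, 53) = 53

53


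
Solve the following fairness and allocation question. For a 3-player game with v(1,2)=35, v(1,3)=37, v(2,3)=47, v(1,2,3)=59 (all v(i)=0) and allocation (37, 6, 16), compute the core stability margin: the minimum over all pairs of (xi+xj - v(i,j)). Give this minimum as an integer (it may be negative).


Step 1: Slack for coalition (1,2): x1+x2 - v12 = 43 - 35 = 8
Step 2: Slack for coalition (1,3): x1+x3 - v13 = 53 - 37 = 16
Step 3: Slack for coalition (2,3): x2+x3 - v23 = 22 - 47 = -25
Step 4: Minimum slack = min(8, 16, -25) = -25, attained by (2,3); coalition (2,3) can block (slack < 0), so the allocation is not in the core

-25


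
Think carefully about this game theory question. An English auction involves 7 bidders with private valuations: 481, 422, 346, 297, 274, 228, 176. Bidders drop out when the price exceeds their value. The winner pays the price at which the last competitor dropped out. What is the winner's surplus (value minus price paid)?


Step 1: Identify the highest value: 481
Step 2: Identify the second-highest value: 422
Step 3: The final price = second-highest value = 422
Step 4: Surplus = 481 - 422 = 59

59


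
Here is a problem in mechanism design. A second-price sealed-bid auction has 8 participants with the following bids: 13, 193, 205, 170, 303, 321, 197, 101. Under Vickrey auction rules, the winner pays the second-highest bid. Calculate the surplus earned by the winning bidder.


Step 1: Sort bids in descending order: 321, 303, 205, 197, 193, 170, 101, 13
Step 2: The winning bid is the highest: 321
Step 3: The payment equals the second-highest bid: 303
Step 4: Surplus = winner's bid - payment = 321 - 303 = 18

18


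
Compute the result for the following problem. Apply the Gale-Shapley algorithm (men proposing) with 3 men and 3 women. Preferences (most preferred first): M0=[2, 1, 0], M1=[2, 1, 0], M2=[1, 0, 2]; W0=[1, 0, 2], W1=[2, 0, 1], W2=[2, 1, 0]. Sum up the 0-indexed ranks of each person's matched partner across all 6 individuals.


Step 1: Run Gale-Shapley (men propose, women hold best offer):
  M0 proposes to W2; she accepts
  M1 proposes to W2; she switches from M0
  M2 proposes to W1; she accepts
  M0 proposes to W1; rejected
  M0 proposes to W0; she accepts
Step 2: Final matching: W0-M0, W1-M2, W2-M1
Step 3: 0-indexed ranks (man's rank of his match, then woman's): 2 + 1 + 0 + 0 + 0 + 1
Step 4: Total rank sum = 4

4


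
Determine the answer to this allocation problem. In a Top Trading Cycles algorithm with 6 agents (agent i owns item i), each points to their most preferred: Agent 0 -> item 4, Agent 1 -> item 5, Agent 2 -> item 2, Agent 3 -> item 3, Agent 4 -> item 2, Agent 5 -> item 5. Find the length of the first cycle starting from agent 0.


Step 1: Trace the pointer graph from agent 0: 0 -> 4 -> 2 -> 2
Step 2: A cycle is detected when we revisit agent 2
Step 3: The cycle is: 2 -> 2
Step 4: Cycle length = 1

1


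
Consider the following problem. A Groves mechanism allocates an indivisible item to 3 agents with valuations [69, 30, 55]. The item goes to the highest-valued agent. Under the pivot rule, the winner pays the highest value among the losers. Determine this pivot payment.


Step 1: The efficient winner is agent 0 with value 69
Step 2: Other agents' values: [30, 55]
Step 3: Pivot payment = max(others) = 55
Step 4: The winner pays 55

55


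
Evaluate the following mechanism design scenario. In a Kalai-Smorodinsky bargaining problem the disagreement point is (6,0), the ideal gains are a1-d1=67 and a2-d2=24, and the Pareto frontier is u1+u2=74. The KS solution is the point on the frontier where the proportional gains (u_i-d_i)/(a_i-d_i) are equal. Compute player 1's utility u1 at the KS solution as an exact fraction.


Step 1: At the KS point, (u1-d1)/r1 = (u2-d2)/r2 = t and u1+u2 = 74
Step 2: u1 = d1 + r1*t and u2 = d2 + r2*t, so (d1 + r1*t) + (d2 + r2*t) = 74
Step 3: t = (74 - 6 - 0)/(67 + 24) = 68/91
Step 4: u1 = d1 + r1*t = 6 + 67 * 68/91 = 5102/91
Step 5: (Check: u2 = d2 + r2*t = 1632/91; u1+u2 = 5102/91 + 1632/91 = 74, on the frontier.)

5102/91


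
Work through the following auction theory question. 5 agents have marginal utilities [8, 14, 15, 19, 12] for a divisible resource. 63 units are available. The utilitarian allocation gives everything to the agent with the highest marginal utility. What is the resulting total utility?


Step 1: The marginal utilities are [8, 14, 15, 19, 12]
Step 2: The highest marginal utility is 19
Step 3: All 63 units go to that agent
Step 4: Total utility = 19 * 63 = 1197

1197


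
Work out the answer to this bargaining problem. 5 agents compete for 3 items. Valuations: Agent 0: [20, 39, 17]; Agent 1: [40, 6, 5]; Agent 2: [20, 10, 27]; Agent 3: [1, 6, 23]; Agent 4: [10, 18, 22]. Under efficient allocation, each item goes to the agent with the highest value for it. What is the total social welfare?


Step 1: For each item, find the maximum value among all agents.
Step 2: Item 0 -> Agent 1 (value 40)
Step 3: Item 1 -> Agent 0 (value 39)
Step 4: Item 2 -> Agent 2 (value 27)
Step 5: Total welfare = 40 + 39 + 27 = 106

106


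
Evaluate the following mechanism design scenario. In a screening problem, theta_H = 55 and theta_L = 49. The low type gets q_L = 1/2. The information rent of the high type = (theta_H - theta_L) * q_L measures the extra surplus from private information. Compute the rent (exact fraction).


Step 1: theta_H - theta_L = 55 - 49 = 6
Step 2: Information rent = (theta_H - theta_L) * q_L
Step 3: = 6 * 1/2
Step 4: = 3

3


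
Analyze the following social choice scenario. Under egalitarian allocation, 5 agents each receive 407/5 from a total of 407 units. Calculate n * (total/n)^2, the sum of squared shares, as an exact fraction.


Step 1: Each agent's share = 407/5
Step 2: Square of each share = (407/5)^2 = 165649/25
Step 3: Sum of squares = 5 * 165649/25 = 165649/5

165649/5


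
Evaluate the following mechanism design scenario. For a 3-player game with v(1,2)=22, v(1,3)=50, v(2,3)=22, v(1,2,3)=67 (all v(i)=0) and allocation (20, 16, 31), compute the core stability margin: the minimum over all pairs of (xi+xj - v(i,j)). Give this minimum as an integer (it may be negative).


Step 1: Slack for coalition (1,2): x1+x2 - v12 = 36 - 22 = 14
Step 2: Slack for coalition (1,3): x1+x3 - v13 = 51 - 50 = 1
Step 3: Slack for coalition (2,3): x2+x3 - v23 = 47 - 22 = 25
Step 4: Minimum slack = min(14, 1, 25) = 1, attained by (1,3); no pair can gain by deviating, so the allocation is in the core

1


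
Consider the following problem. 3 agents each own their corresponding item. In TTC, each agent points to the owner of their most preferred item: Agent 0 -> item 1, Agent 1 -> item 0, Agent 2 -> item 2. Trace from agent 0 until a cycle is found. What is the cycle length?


Step 1: Trace the pointer graph from agent 0: 0 -> 1 -> 0
Step 2: A cycle is detected when we revisit agent 0
Step 3: The cycle is: 0 -> 1 -> 0
Step 4: Cycle length = 2

2


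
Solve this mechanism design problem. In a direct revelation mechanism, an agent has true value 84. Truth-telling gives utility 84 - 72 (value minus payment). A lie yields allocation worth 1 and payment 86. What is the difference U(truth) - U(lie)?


Step 1: U(truth) = value - payment = 84 - 72 = 12
Step 2: U(lie) = allocation - payment = 1 - 86 = -85
Step 3: IC gap = 12 - (-85) = 97

97


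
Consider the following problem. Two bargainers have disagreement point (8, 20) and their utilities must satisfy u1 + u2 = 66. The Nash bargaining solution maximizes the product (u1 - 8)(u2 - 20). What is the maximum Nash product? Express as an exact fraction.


Step 1: The Nash solution splits surplus symmetrically above the disagreement point
Step 2: u1 = (total + d1 - d2)/2 = (66 + 8 - 20)/2 = 27
Step 3: u2 = (total - d1 + d2)/2 = (66 - 8 + 20)/2 = 39
Step 4: Nash product = (27 - 8) * (39 - 20)
Step 5: = 19 * 19 = 361

361


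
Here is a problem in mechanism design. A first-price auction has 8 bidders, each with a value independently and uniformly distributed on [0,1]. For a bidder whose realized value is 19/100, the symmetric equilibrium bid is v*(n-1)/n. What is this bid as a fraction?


Step 1: The symmetric BNE bidding function is b(v) = v * (n-1) / n
Step 2: Substitute v = 19/100 and n = 8
Step 3: b = 19/100 * 7/8
Step 4: b = 133/800

133/800


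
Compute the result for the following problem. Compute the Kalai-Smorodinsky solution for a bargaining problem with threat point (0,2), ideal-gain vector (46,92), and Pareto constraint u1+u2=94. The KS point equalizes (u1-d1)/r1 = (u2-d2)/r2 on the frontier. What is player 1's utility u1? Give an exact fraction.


Step 1: At the KS point, (u1-d1)/r1 = (u2-d2)/r2 = t and u1+u2 = 94
Step 2: u1 = d1 + r1*t and u2 = d2 + r2*t, so (d1 + r1*t) + (d2 + r2*t) = 94
Step 3: t = (94 - 0 - 2)/(46 + 92) = 92/138 = 2/3
Step 4: u1 = d1 + r1*t = 0 + 46 * 2/3 = 92/3
Step 5: (Check: u2 = d2 + r2*t = 190/3; u1+u2 = 92/3 + 190/3 = 94, on the frontier.)

92/3


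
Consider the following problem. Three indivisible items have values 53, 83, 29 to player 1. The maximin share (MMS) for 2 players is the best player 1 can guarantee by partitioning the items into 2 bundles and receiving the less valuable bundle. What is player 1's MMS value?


Step 1: Item values = 53, 83, 29
Step 2: Enumerate all 2-bundle partitions and take the smaller bundle:
  Partition 1: {53} vs {83,29} -> bundles 53, 112; min = 53
  Partition 2: {83} vs {53,29} -> bundles 83, 82; min = 82
  Partition 3: {29} vs {53,83} -> bundles 29, 136; min = 29
Step 3: MMS = max(53, 82, 29) = 82

82


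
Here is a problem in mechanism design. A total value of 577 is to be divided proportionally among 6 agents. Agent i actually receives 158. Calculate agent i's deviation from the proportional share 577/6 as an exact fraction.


Step 1: Proportional share = 577/6
Step 2: Agent's actual allocation = 158
Step 3: Excess = 158 - 577/6 = 371/6

371/6


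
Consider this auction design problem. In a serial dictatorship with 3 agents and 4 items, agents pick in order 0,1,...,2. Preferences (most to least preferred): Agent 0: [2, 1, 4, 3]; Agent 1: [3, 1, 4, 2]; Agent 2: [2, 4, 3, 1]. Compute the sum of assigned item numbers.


Step 1: Agent 0 picks item 2
Step 2: Agent 1 picks item 3
Step 3: Agent 2 picks item 4
Step 4: Sum = 2 + 3 + 4 = 9

9


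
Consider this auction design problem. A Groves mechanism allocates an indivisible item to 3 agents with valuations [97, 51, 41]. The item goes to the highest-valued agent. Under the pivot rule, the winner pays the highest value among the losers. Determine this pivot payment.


Step 1: The efficient winner is agent 0 with value 97
Step 2: Other agents' values: [51, 41]
Step 3: Pivot payment = max(others) = 51
Step 4: The winner pays 51

51


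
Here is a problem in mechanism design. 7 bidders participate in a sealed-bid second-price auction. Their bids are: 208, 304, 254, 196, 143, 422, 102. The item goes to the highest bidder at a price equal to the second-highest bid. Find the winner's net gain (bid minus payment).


Step 1: Sort bids in descending order: 422, 304, 254, 208, 196, 143, 102
Step 2: The winning bid is the highest: 422
Step 3: The payment equals the second-highest bid: 304
Step 4: Surplus = winner's bid - payment = 422 - 304 = 118

118


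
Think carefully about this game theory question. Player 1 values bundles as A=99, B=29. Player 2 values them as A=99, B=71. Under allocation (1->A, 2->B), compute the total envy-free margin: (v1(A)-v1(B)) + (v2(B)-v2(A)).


Step 1: Player 1's margin = v1(A) - v1(B) = 99 - 29 = 70
Step 2: Player 2's margin = v2(B) - v2(A) = 71 - 99 = -28
Step 3: Total margin = 70 + -28 = 42

42


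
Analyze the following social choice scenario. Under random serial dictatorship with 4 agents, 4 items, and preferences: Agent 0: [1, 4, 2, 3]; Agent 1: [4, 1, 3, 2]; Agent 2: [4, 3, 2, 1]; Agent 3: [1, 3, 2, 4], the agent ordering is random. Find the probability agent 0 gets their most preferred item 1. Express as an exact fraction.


Step 1: Agent 0 wants item 1
Step 2: There are 24 possible orderings of agents
Step 3: In 11 orderings, agent 0 gets item 1
Step 4: Probability = 11/24

11/24


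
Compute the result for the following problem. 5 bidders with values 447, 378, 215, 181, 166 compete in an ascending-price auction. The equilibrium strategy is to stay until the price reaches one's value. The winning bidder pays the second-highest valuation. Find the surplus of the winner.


Step 1: Identify the highest value: 447
Step 2: Identify the second-highest value: 378
Step 3: The final price = second-highest value = 378
Step 4: Surplus = 447 - 378 = 69

69


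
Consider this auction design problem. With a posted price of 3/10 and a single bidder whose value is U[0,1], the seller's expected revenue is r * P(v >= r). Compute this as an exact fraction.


Step 1: Posted price r = 3/10, value support [0,1]
Step 2: P(v >= r) = (1 - 3/10)/1 = 7/10
Step 3: Expected revenue = r * P(v >= r) = 3/10 * 7/10
Step 4: Revenue = 21/100

21/100


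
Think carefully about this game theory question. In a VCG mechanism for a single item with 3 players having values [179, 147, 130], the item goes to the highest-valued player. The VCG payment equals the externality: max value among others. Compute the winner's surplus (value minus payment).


Step 1: The winner is the agent with the highest value: agent 0 with value 179
Step 2: Values of other agents: [147, 130]
Step 3: VCG payment = max of others' values = 147
Step 4: Surplus = 179 - 147 = 32

32


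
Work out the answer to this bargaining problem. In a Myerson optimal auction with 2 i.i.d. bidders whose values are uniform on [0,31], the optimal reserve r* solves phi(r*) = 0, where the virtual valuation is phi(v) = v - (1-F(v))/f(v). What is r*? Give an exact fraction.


Step 1: For U[0,31], F(v) = v/31 and f(v) = 1/31
Step 2: phi(v) = v - (1 - v/31)/(1/31) = v - (31 - v) = 2v - 31
Step 3: Set phi(r*) = 0: 2r* - 31 = 0
Step 4: r* = 31/2 (the number of bidders n = 2 does not enter)

31/2


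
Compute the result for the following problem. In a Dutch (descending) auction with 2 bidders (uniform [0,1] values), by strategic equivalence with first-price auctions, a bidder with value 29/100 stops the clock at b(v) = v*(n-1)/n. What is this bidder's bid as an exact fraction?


Step 1: Dutch auctions are strategically equivalent to first-price auctions
Step 2: The equilibrium bid is b(v) = v*(n-1)/n
Step 3: b = 29/100 * 1/2
Step 4: b = 29/200

29/200


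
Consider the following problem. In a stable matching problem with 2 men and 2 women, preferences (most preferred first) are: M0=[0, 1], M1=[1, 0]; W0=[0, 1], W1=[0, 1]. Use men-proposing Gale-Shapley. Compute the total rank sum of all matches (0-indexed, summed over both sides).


Step 1: Run Gale-Shapley (men propose, women hold best offer):
  M0 proposes to W0; she accepts
  M1 proposes to W1; she accepts
Step 2: Final matching: W0-M0, W1-M1
Step 3: 0-indexed ranks (man's rank of his match, then woman's): 0 + 0 + 0 + 1
Step 4: Total rank sum = 1

1


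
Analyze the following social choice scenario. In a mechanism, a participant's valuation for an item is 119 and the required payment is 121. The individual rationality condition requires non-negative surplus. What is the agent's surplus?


Step 1: Surplus = value - payment = 119 - 121 = -2
Step 2: IR is violated (surplus < 0)

-2


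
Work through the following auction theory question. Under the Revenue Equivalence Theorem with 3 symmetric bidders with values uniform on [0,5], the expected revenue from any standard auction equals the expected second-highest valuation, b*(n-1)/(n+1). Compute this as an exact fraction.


Step 1: By Revenue Equivalence, expected revenue = b*(n-1)/(n+1)
Step 2: Substituting n = 3, b = 5
Step 3: Revenue = 5*(3-1)/(3+1) = 5*2/4
Step 4: Revenue = 10/4 = 5/2

5/2


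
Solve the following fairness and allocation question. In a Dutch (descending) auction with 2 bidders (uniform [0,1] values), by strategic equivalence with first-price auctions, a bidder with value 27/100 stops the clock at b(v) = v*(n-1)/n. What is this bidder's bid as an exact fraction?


Step 1: Dutch auctions are strategically equivalent to first-price auctions
Step 2: The equilibrium bid is b(v) = v*(n-1)/n
Step 3: b = 27/100 * 1/2
Step 4: b = 27/200

27/200


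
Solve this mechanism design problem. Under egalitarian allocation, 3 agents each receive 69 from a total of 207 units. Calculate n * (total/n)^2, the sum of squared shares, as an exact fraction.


Step 1: Each agent's share = 207/3 = 69
Step 2: Square of each share = (69)^2 = 4761
Step 3: Sum of squares = 3 * 4761 = 14283

14283


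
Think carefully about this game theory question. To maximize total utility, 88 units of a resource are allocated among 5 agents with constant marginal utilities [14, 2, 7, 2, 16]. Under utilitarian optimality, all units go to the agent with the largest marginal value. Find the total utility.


Step 1: The marginal utilities are [14, 2, 7, 2, 16]
Step 2: The highest marginal utility is 16
Step 3: All 88 units go to that agent
Step 4: Total utility = 16 * 88 = 1408

1408


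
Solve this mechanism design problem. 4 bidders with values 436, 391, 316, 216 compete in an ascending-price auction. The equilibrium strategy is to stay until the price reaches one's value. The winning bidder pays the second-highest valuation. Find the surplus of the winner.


Step 1: Identify the highest value: 436
Step 2: Identify the second-highest value: 391
Step 3: The final price = second-highest value = 391
Step 4: Surplus = 436 - 391 = 45

45


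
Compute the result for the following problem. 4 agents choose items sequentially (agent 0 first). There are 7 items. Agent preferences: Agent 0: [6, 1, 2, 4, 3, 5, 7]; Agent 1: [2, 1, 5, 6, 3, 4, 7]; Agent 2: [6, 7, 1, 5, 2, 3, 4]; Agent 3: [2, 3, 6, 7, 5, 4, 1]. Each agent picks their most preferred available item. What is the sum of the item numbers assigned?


Step 1: Agent 0 picks item 6
Step 2: Agent 1 picks item 2
Step 3: Agent 2 picks item 7
Step 4: Agent 3 picks item 3
Step 5: Sum = 6 + 2 + 7 + 3 = 18

18


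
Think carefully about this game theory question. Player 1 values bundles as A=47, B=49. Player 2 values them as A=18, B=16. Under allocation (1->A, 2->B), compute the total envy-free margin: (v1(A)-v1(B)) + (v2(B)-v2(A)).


Step 1: Player 1's margin = v1(A) - v1(B) = 47 - 49 = -2
Step 2: Player 2's margin = v2(B) - v2(A) = 16 - 18 = -2
Step 3: Total margin = -2 + -2 = -4

-4


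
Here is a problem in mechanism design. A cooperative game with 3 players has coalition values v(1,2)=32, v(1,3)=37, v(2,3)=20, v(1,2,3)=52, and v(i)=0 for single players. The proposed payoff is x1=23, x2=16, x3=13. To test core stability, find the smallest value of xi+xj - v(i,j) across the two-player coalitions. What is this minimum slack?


Step 1: Slack for coalition (1,2): x1+x2 - v12 = 39 - 32 = 7
Step 2: Slack for coalition (1,3): x1+x3 - v13 = 36 - 37 = -1
Step 3: Slack for coalition (2,3): x2+x3 - v23 = 29 - 20 = 9
Step 4: Minimum slack = min(7, -1, 9) = -1, attained by (1,3); coalition (1,3) can block (slack < 0), so the allocation is not in the core

-1


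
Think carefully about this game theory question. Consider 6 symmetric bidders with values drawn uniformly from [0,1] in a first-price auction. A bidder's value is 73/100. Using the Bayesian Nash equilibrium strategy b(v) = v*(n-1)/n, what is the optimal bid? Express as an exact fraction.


Step 1: The symmetric BNE bidding function is b(v) = v * (n-1) / n
Step 2: Substitute v = 73/100 and n = 6
Step 3: b = 73/100 * 5/6
Step 4: b = 73/120

73/120


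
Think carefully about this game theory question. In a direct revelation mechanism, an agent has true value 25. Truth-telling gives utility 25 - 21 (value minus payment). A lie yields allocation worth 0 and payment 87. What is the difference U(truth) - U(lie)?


Step 1: U(truth) = value - payment = 25 - 21 = 4
Step 2: U(lie) = allocation - payment = 0 - 87 = -87
Step 3: IC gap = 4 - (-87) = 91

91


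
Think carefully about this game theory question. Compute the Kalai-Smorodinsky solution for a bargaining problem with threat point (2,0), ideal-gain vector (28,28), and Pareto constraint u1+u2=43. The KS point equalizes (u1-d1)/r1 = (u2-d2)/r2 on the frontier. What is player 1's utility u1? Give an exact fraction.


Step 1: At the KS point, (u1-d1)/r1 = (u2-d2)/r2 = t and u1+u2 = 43
Step 2: u1 = d1 + r1*t and u2 = d2 + r2*t, so (d1 + r1*t) + (d2 + r2*t) = 43
Step 3: t = (43 - 2 - 0)/(28 + 28) = 41/56
Step 4: u1 = d1 + r1*t = 2 + 28 * 41/56 = 45/2
Step 5: (Check: u2 = d2 + r2*t = 41/2; u1+u2 = 45/2 + 41/2 = 43, on the frontier.)

45/2


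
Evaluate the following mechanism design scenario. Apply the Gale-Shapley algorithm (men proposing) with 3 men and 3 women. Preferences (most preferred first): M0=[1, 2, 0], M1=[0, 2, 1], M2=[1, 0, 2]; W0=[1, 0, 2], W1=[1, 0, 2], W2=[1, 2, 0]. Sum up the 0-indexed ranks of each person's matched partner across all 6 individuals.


Step 1: Run Gale-Shapley (men propose, women hold best offer):
  M0 proposes to W1; she accepts
  M1 proposes to W0; she accepts
  M2 proposes to W1; rejected
  M2 proposes to W0; rejected
  M2 proposes to W2; she accepts
Step 2: Final matching: W0-M1, W1-M0, W2-M2
Step 3: 0-indexed ranks (man's rank of his match, then woman's): 0 + 0 + 0 + 1 + 2 + 1
Step 4: Total rank sum = 4

4


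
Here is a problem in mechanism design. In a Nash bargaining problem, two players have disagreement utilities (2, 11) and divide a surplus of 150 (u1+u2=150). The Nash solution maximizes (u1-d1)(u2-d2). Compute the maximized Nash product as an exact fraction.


Step 1: The Nash solution splits surplus symmetrically above the disagreement point
Step 2: u1 = (total + d1 - d2)/2 = (150 + 2 - 11)/2 = 141/2
Step 3: u2 = (total - d1 + d2)/2 = (150 - 2 + 11)/2 = 159/2
Step 4: Nash product = (141/2 - 2) * (159/2 - 11)
Step 5: = 137/2 * 137/2 = 18769/4

18769/4


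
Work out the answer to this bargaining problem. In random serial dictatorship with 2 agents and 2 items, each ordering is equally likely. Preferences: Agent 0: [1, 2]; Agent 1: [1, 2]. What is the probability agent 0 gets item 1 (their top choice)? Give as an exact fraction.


Step 1: Agent 0 wants item 1
Step 2: There are 2 possible orderings of agents
Step 3: In 1 orderings, agent 0 gets item 1
Step 4: Probability = 1/2

1/2


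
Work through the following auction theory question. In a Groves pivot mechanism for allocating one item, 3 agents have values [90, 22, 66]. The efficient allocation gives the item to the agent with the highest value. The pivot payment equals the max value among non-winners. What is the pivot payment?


Step 1: The efficient winner is agent 0 with value 90
Step 2: Other agents' values: [22, 66]
Step 3: Pivot payment = max(others) = 66
Step 4: The winner pays 66

66


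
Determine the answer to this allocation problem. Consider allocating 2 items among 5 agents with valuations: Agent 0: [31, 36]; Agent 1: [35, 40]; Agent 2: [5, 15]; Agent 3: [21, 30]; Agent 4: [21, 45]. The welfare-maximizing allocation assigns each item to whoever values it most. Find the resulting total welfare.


Step 1: For each item, find the maximum value among all agents.
Step 2: Item 0 -> Agent 1 (value 35)
Step 3: Item 1 -> Agent 4 (value 45)
Step 4: Total welfare = 35 + 45 = 80

80


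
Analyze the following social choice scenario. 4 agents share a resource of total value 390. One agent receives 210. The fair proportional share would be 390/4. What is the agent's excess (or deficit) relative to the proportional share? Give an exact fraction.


Step 1: Proportional share = 390/4 = 195/2
Step 2: Agent's actual allocation = 210
Step 3: Excess = 210 - 195/2 = 225/2

225/2


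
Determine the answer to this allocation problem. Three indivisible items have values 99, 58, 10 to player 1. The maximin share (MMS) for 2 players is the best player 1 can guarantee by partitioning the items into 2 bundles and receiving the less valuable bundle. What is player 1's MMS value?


Step 1: Item values = 99, 58, 10
Step 2: Enumerate all 2-bundle partitions and take the smaller bundle:
  Partition 1: {99} vs {58,10} -> bundles 99, 68; min = 68
  Partition 2: {58} vs {99,10} -> bundles 58, 109; min = 58
  Partition 3: {10} vs {99,58} -> bundles 10, 157; min = 10
Step 3: MMS = max(68, 58, 10) = 68

68


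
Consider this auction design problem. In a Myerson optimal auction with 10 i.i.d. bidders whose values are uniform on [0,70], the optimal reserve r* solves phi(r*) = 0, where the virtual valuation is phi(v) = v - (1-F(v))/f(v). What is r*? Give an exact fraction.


Step 1: For U[0,70], F(v) = v/70 and f(v) = 1/70
Step 2: phi(v) = v - (1 - v/70)/(1/70) = v - (70 - v) = 2v - 70
Step 3: Set phi(r*) = 0: 2r* - 70 = 0
Step 4: r* = 70/2 = 35 (the number of bidders n = 10 does not enter)

35


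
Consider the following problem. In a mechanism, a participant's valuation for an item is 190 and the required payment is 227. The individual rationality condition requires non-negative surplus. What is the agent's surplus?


Step 1: Surplus = value - payment = 190 - 227 = -37
Step 2: IR is violated (surplus < 0)

-37


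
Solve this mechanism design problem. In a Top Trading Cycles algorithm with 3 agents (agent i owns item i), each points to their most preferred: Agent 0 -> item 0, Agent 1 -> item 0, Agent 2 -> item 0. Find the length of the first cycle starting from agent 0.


Step 1: Trace the pointer graph from agent 0: 0 -> 0
Step 2: A cycle is detected when we revisit agent 0
Step 3: The cycle is: 0 -> 0
Step 4: Cycle length = 1

1


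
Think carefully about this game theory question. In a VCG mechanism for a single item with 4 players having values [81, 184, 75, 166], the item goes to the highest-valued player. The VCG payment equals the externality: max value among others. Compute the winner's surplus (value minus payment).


Step 1: The winner is the agent with the highest value: agent 1 with value 184
Step 2: Values of other agents: [81, 75, 166]
Step 3: VCG payment = max of others' values = 166
Step 4: Surplus = 184 - 166 = 18

18


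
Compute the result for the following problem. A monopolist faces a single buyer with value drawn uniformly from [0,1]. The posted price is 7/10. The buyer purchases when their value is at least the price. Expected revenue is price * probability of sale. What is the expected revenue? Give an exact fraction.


Step 1: Posted price r = 7/10, value support [0,1]
Step 2: P(v >= r) = (1 - 7/10)/1 = 3/10
Step 3: Expected revenue = r * P(v >= r) = 7/10 * 3/10
Step 4: Revenue = 21/100

21/100


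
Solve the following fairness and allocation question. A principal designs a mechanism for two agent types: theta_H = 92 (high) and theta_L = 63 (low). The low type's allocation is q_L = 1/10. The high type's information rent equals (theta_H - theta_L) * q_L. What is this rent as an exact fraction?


Step 1: theta_H - theta_L = 92 - 63 = 29
Step 2: Information rent = (theta_H - theta_L) * q_L
Step 3: = 29 * 1/10
Step 4: = 29/10

29/10


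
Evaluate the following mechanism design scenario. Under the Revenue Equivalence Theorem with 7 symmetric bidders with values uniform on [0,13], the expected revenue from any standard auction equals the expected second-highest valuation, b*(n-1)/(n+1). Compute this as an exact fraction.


Step 1: By Revenue Equivalence, expected revenue = b*(n-1)/(n+1)
Step 2: Substituting n = 7, b = 13
Step 3: Revenue = 13*(7-1)/(7+1) = 13*6/8
Step 4: Revenue = 78/8 = 39/4

39/4


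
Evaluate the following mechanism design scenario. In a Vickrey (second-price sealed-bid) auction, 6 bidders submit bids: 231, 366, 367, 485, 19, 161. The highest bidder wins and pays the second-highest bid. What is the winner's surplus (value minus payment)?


Step 1: Sort bids in descending order: 485, 367, 366, 231, 161, 19
Step 2: The winning bid is the highest: 485
Step 3: The payment equals the second-highest bid: 367
Step 4: Surplus = winner's bid - payment = 485 - 367 = 118

118


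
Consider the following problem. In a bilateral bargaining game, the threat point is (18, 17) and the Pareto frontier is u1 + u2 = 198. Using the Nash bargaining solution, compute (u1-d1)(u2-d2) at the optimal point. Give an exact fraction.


Step 1: The Nash solution splits surplus symmetrically above the disagreement point
Step 2: u1 = (total + d1 - d2)/2 = (198 + 18 - 17)/2 = 199/2
Step 3: u2 = (total - d1 + d2)/2 = (198 - 18 + 17)/2 = 197/2
Step 4: Nash product = (199/2 - 18) * (197/2 - 17)
Step 5: = 163/2 * 163/2 = 26569/4

26569/4


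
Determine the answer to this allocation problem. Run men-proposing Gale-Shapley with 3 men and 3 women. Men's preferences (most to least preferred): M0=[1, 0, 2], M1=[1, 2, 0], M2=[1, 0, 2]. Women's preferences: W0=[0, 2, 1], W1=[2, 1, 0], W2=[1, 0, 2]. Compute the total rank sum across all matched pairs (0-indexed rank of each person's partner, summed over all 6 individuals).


Step 1: Run Gale-Shapley (men propose, women hold best offer):
  M0 proposes to W1; she accepts
  M1 proposes to W1; she switches from M0
  M2 proposes to W1; she switches from M1
  M0 proposes to W0; she accepts
  M1 proposes to W2; she accepts
Step 2: Final matching: W0-M0, W1-M2, W2-M1
Step 3: 0-indexed ranks (man's rank of his match, then woman's): 1 + 0 + 0 + 0 + 1 + 0
Step 4: Total rank sum = 2

2


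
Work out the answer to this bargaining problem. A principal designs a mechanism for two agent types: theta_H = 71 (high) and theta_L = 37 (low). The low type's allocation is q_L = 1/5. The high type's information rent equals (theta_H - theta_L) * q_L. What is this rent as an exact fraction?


Step 1: theta_H - theta_L = 71 - 37 = 34
Step 2: Information rent = (theta_H - theta_L) * q_L
Step 3: = 34 * 1/5
Step 4: = 34/5

34/5


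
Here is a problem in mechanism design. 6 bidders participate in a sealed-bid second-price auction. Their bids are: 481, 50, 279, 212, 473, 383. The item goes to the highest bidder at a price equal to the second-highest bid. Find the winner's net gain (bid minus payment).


Step 1: Sort bids in descending order: 481, 473, 383, 279, 212, 50
Step 2: The winning bid is the highest: 481
Step 3: The payment equals the second-highest bid: 473
Step 4: Surplus = winner's bid - payment = 481 - 473 = 8

8


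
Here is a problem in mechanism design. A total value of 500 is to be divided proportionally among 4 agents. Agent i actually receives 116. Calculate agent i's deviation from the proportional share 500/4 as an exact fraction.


Step 1: Proportional share = 500/4 = 125
Step 2: Agent's actual allocation = 116
Step 3: Excess = 116 - 125 = -9

-9


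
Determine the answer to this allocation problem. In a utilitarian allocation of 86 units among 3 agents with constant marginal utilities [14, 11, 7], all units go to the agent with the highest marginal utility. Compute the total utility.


Step 1: The marginal utilities are [14, 11, 7]
Step 2: The highest marginal utility is 14
Step 3: All 86 units go to that agent
Step 4: Total utility = 14 * 86 = 1204

1204


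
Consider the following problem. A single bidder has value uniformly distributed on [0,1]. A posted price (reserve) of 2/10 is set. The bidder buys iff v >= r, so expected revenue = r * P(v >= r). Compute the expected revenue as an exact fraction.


Step 1: Posted price r = 1/5, value support [0,1]
Step 2: P(v >= r) = (1 - 1/5)/1 = 4/5
Step 3: Expected revenue = r * P(v >= r) = 1/5 * 4/5
Step 4: Revenue = 4/25

4/25


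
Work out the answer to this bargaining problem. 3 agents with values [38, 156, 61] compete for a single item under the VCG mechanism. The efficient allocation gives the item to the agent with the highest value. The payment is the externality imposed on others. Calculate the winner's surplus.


Step 1: The winner is the agent with the highest value: agent 1 with value 156
Step 2: Values of other agents: [38, 61]
Step 3: VCG payment = max of others' values = 61
Step 4: Surplus = 156 - 61 = 95

95


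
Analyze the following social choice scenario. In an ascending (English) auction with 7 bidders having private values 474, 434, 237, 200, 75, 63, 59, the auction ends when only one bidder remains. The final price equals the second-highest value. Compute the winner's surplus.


Step 1: Identify the highest value: 474
Step 2: Identify the second-highest value: 434
Step 3: The final price = second-highest value = 434
Step 4: Surplus = 474 - 434 = 40

40


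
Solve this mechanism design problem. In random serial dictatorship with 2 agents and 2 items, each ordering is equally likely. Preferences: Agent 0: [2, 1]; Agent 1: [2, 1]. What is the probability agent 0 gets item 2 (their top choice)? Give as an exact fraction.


Step 1: Agent 0 wants item 2
Step 2: There are 2 possible orderings of agents
Step 3: In 1 orderings, agent 0 gets item 2
Step 4: Probability = 1/2

1/2


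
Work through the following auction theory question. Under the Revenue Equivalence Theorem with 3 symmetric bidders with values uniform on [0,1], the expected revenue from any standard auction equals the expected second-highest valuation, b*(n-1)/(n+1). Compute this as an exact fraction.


Step 1: By Revenue Equivalence, expected revenue = b*(n-1)/(n+1)
Step 2: Substituting n = 3, b = 1
Step 3: Revenue = 1*(3-1)/(3+1) = 1*2/4
Step 4: Revenue = 2/4 = 1/2

1/2


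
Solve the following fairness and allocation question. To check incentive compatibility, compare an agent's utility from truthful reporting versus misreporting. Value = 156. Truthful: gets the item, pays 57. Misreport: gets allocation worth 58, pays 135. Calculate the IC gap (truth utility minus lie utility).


Step 1: U(truth) = value - payment = 156 - 57 = 99
Step 2: U(lie) = allocation - payment = 58 - 135 = -77
Step 3: IC gap = 99 - (-77) = 176

176


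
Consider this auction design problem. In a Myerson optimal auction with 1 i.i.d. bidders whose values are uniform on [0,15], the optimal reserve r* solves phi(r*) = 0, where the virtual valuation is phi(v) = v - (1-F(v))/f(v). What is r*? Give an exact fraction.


Step 1: For U[0,15], F(v) = v/15 and f(v) = 1/15
Step 2: phi(v) = v - (1 - v/15)/(1/15) = v - (15 - v) = 2v - 15
Step 3: Set phi(r*) = 0: 2r* - 15 = 0
Step 4: r* = 15/2 (the number of bidders n = 1 does not enter)

15/2


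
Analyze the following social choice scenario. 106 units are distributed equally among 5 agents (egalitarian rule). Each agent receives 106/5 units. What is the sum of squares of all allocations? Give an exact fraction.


Step 1: Each agent's share = 106/5
Step 2: Square of each share = (106/5)^2 = 11236/25
Step 3: Sum of squares = 5 * 11236/25 = 11236/5

11236/5
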